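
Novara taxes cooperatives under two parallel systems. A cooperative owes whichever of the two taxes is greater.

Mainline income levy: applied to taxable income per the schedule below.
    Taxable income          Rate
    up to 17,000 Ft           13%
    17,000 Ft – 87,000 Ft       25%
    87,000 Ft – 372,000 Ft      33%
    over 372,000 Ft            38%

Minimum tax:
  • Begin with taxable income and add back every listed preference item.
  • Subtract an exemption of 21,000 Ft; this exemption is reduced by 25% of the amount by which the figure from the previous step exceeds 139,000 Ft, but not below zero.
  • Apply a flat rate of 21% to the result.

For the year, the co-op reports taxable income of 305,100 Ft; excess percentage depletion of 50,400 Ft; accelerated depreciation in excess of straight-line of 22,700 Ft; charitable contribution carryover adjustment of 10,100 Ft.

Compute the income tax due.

Minimum tax:
  Adjusted income: 305,100 Ft + 50,400 Ft + 22,700 Ft + 10,100 Ft = 388,300 Ft
  Exemption: 25% × (388,300 Ft − 139,000 Ft) = 62,325 Ft ≥ 21,000 Ft, so the exemption is fully phased out
  Base: 388,300 Ft − 0 Ft = 388,300 Ft
  388,300 Ft × 21% = 81,543 Ft

Mainline income levy:
  17,000 Ft × 13% = 2,210 Ft
  70,000 Ft × 25% = 17,500 Ft
  218,100 Ft × 33% = 71,973 Ft
  → 91,683 Ft

91,683 Ft > 81,543 Ft, so the mainline income levy governs.

91,683 Ft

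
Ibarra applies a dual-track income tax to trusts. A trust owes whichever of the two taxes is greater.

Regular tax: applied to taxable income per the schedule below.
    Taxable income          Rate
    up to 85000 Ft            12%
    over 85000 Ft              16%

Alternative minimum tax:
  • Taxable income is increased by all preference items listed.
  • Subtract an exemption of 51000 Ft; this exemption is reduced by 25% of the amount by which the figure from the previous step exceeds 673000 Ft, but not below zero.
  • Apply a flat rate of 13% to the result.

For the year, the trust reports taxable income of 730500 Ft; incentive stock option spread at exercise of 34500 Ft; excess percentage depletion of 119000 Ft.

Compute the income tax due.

Regular tax:
  85000 Ft × 12% = 10200 Ft
  645500 Ft × 16% = 103280 Ft
  → 113480 Ft

Alternative minimum tax:
  Adjusted income: 730500 Ft + 34500 Ft + 119000 Ft = 884000 Ft
  Exemption: 25% × (884000 Ft − 673000 Ft) = 52750 Ft ≥ 51000 Ft, so the exemption is fully phased out
  Base: 884000 Ft − 0 Ft = 884000 Ft
  884000 Ft × 13% = 114920 Ft

114920 Ft > 113480 Ft, so the alternative minimum tax is the binding amount.

114920 Ft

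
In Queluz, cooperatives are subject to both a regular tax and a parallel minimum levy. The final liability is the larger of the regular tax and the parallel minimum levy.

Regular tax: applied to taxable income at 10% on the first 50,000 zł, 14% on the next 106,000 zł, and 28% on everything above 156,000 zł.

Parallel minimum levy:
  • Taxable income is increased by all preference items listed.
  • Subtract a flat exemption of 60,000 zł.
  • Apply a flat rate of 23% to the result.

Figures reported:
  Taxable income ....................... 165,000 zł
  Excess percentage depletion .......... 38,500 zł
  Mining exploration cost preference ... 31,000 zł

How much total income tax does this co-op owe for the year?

40,135 zł

Parallel minimum levy:
  Adjusted income: 165,000 zł + 38,500 zł + 31,000 zł = 234,500 zł
  Less exemption 60,000 zł → base 174,500 zł
  174,500 zł × 23% = 40,135 zł

Regular tax:
  50,000 zł × 10% = 5,000 zł
  106,000 zł × 14% = 14,840 zł
  9,000 zł × 28% = 2,520 zł
  → 22,360 zł

40,135 zł > 22,360 zł, so the parallel minimum levy is the binding amount.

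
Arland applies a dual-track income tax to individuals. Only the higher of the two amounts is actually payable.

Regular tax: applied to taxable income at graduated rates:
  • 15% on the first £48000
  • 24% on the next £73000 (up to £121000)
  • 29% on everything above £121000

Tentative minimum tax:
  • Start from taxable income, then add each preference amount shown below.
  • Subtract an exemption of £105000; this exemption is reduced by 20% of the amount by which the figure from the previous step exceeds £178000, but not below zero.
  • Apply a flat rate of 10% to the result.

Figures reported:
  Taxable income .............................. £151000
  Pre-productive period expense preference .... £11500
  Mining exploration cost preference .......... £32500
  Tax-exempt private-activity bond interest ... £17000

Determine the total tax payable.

Tentative minimum tax:
  Adjusted income: £151000 + £11500 + £32500 + £17000 = £212000
  Exemption: £105000 − 20% × (£212000 − £178000) = £105000 − £6800 = £98200
  Base: £212000 − £98200 = £113800
  £113800 × 10% = £11380

Regular tax:
  £48000 × 15% = £7200
  £73000 × 24% = £17520
  £30000 × 29% = £8700
  → £33420

£33420 > £11380, so the regular tax governs.

£33420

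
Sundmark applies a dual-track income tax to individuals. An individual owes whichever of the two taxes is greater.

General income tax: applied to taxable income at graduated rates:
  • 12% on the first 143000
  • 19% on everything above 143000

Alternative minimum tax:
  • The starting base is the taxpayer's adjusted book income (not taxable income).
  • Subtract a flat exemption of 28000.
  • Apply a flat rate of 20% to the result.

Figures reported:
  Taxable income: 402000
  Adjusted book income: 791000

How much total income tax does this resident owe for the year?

Alternative minimum tax:
  Base (adjusted book income): 791000
  Less exemption 28000 → base 763000
  763000 × 20% = 152600

General income tax:
  143000 × 12% = 17160
  259000 × 19% = 49210
  → 66370

152600 > 66370, so the alternative minimum tax is the binding amount.

152600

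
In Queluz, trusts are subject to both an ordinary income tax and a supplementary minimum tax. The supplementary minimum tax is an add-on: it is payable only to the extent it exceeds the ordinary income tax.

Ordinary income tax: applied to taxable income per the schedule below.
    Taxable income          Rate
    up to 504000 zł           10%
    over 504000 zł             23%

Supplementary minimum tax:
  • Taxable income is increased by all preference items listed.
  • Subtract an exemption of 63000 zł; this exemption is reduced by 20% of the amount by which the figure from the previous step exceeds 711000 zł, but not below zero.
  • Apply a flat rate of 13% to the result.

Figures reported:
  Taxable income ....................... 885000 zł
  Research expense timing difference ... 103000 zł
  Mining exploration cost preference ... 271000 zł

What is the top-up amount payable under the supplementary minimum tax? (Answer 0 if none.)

Ordinary income tax:
  504000 zł × 10% = 50400 zł
  381000 zł × 23% = 87630 zł
  → 138030 zł

Supplementary minimum tax:
  Adjusted income: 885000 zł + 103000 zł + 271000 zł = 1259000 zł
  Exemption: 20% × (1259000 zł − 711000 zł) = 109600 zł ≥ 63000 zł, so the exemption is fully phased out
  Base: 1259000 zł − 0 zł = 1259000 zł
  1259000 zł × 13% = 163670 zł

Excess of supplementary minimum tax over ordinary income tax: 163670 zł − 138030 zł = 25640 zł.

25640 zł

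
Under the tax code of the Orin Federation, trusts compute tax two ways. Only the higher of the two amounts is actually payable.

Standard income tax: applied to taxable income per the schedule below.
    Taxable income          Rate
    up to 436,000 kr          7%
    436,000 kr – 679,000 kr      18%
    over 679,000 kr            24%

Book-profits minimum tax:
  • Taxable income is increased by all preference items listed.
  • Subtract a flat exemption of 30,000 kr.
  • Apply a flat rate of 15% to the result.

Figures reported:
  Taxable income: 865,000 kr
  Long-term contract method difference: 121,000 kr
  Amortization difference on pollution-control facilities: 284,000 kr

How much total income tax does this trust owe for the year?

186,000 kr

Standard income tax:
  436,000 kr × 7% = 30,520 kr
  243,000 kr × 18% = 43,740 kr
  186,000 kr × 24% = 44,640 kr
  → 118,900 kr

Book-profits minimum tax:
  Adjusted income: 865,000 kr + 121,000 kr + 284,000 kr = 1,270,000 kr
  Less exemption 30,000 kr → base 1,240,000 kr
  1,240,000 kr × 15% = 186,000 kr

186,000 kr > 118,900 kr, so the book-profits minimum tax is the binding amount.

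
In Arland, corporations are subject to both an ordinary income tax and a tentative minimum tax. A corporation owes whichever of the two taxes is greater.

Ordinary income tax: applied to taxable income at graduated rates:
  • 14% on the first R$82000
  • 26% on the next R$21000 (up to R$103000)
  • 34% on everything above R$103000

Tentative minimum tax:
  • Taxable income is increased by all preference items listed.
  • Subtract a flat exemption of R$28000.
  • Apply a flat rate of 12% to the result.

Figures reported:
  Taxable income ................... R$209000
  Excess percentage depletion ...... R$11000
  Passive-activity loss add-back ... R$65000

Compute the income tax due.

R$52980

Tentative minimum tax:
  Adjusted income: R$209000 + R$11000 + R$65000 = R$285000
  Less exemption R$28000 → base R$257000
  R$257000 × 12% = R$30840

Ordinary income tax:
  R$82000 × 14% = R$11480
  R$21000 × 26% = R$5460
  R$106000 × 34% = R$36040
  → R$52980

R$52980 > R$30840, so the ordinary income tax governs.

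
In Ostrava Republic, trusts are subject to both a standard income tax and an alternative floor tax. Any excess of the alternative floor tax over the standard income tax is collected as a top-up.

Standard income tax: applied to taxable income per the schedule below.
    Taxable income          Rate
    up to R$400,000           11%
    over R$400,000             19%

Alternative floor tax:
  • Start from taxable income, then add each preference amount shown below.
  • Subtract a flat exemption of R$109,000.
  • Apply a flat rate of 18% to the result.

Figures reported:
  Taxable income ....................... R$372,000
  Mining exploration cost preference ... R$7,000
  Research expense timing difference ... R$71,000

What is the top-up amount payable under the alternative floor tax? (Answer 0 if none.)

R$20,460

Alternative floor tax:
  Adjusted income: R$372,000 + R$7,000 + R$71,000 = R$450,000
  Less exemption R$109,000 → base R$341,000
  R$341,000 × 18% = R$61,380

Standard income tax:
  R$372,000 × 11% = R$40,920

Excess of alternative floor tax over standard income tax: R$61,380 − R$40,920 = R$20,460.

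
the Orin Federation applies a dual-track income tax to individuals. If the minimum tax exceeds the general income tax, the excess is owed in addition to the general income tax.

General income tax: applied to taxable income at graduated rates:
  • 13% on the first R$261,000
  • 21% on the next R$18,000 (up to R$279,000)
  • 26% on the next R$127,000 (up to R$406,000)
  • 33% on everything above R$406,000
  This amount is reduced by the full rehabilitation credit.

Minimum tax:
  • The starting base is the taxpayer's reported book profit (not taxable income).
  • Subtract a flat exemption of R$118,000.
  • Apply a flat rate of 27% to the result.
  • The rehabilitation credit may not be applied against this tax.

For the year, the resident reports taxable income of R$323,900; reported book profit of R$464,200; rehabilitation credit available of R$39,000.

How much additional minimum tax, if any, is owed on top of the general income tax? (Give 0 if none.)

R$83,090

General income tax:
  R$261,000 × 13% = R$33,930
  R$18,000 × 21% = R$3,780
  R$44,900 × 26% = R$11,674
  → R$49,384
  Less rehabilitation credit R$39,000 → R$10,384

Minimum tax:
  Base (reported book profit): R$464,200
  Less exemption R$118,000 → base R$346,200
  R$346,200 × 27% = R$93,474

Excess of minimum tax over general income tax: R$93,474 − R$10,384 = R$83,090.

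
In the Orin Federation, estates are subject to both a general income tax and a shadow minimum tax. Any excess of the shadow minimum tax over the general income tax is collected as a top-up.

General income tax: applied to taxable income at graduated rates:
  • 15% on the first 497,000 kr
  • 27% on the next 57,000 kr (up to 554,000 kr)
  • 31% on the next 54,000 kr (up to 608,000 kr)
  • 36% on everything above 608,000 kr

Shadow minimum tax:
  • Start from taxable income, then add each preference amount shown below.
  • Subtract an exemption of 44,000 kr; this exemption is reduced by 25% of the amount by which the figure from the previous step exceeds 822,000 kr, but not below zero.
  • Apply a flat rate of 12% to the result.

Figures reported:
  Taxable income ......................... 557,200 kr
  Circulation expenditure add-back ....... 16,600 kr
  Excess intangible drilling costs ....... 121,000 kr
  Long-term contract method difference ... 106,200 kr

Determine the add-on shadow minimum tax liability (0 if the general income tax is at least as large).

General income tax:
  497,000 kr × 15% = 74,550 kr
  57,000 kr × 27% = 15,390 kr
  3,200 kr × 31% = 992 kr
  → 90,932 kr

Shadow minimum tax:
  Adjusted income: 557,200 kr + 16,600 kr + 121,000 kr + 106,200 kr = 801,000 kr
  Exemption: 801,000 kr ≤ 822,000 kr, so full 44,000 kr applies
  Base: 801,000 kr − 44,000 kr = 757,000 kr
  757,000 kr × 12% = 90,840 kr

90,840 kr ≤ 90,932 kr, so no add-on is due.

0 kr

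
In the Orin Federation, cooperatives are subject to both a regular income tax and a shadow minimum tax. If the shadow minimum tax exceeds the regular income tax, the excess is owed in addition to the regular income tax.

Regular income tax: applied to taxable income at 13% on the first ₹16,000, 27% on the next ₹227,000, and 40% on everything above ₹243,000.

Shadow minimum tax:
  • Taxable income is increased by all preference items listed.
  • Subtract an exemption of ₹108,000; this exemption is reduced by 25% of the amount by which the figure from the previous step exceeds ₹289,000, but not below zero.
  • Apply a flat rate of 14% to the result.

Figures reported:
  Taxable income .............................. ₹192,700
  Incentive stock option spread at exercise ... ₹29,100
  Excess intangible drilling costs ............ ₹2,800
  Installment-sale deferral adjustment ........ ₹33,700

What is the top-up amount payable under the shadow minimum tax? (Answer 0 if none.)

₹0

Shadow minimum tax:
  Adjusted income: ₹192,700 + ₹29,100 + ₹2,800 + ₹33,700 = ₹258,300
  Exemption: ₹258,300 ≤ ₹289,000, so full ₹108,000 applies
  Base: ₹258,300 − ₹108,000 = ₹150,300
  ₹150,300 × 14% = ₹21,042

Regular income tax:
  ₹16,000 × 13% = ₹2,080
  ₹176,700 × 27% = ₹47,709
  → ₹49,789

₹21,042 ≤ ₹49,789, so no add-on is due.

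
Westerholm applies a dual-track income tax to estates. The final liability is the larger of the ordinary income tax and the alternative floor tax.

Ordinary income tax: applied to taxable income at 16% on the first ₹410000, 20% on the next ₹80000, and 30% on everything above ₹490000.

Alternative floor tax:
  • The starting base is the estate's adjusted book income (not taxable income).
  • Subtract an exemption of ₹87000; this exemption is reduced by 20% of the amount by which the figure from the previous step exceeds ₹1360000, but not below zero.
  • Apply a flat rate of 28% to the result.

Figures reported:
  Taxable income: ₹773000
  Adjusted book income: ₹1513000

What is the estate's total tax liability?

Ordinary income tax:
  ₹410000 × 16% = ₹65600
  ₹80000 × 20% = ₹16000
  ₹283000 × 30% = ₹84900
  → ₹166500

Alternative floor tax:
  Base (adjusted book income): ₹1513000
  Exemption: ₹87000 − 20% × (₹1513000 − ₹1360000) = ₹87000 − ₹30600 = ₹56400
  Base: ₹1513000 − ₹56400 = ₹1456600
  ₹1456600 × 28% = ₹407848

₹407848 > ₹166500, so the alternative floor tax is the binding amount.

₹407848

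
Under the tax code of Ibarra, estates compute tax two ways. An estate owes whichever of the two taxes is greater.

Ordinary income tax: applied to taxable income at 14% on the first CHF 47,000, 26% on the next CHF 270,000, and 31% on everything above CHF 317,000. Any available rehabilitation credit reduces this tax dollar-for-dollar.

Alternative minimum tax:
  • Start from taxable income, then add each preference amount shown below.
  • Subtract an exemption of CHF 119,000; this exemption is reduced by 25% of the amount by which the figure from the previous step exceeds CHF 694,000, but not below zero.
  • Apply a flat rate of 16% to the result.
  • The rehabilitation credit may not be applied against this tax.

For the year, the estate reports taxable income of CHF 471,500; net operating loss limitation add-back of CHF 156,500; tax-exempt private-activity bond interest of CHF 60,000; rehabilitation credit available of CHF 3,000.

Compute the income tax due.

CHF 121,675

Alternative minimum tax:
  Adjusted income: CHF 471,500 + CHF 156,500 + CHF 60,000 = CHF 688,000
  Exemption: CHF 688,000 ≤ CHF 694,000, so full CHF 119,000 applies
  Base: CHF 688,000 − CHF 119,000 = CHF 569,000
  CHF 569,000 × 16% = CHF 91,040

Ordinary income tax:
  CHF 47,000 × 14% = CHF 6,580
  CHF 270,000 × 26% = CHF 70,200
  CHF 154,500 × 31% = CHF 47,895
  → CHF 124,675
  Less rehabilitation credit CHF 3,000 → CHF 121,675

CHF 121,675 > CHF 91,040, so the ordinary income tax governs.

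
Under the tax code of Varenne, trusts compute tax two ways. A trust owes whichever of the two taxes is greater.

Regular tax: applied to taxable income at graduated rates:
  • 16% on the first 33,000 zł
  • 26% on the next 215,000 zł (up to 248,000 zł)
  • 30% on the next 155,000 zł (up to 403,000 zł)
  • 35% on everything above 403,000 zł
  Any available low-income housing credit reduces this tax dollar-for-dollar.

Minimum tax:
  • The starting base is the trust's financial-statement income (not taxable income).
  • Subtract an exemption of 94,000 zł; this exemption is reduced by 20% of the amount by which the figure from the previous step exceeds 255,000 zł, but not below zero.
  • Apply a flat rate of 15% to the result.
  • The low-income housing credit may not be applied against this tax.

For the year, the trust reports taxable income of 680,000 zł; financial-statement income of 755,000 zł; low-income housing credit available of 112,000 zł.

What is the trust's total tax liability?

113,250 zł

Minimum tax:
  Base (financial-statement income): 755,000 zł
  Exemption: 20% × (755,000 zł − 255,000 zł) = 100,000 zł ≥ 94,000 zł, so the exemption is fully phased out
  Base: 755,000 zł − 0 zł = 755,000 zł
  755,000 zł × 15% = 113,250 zł

Regular tax:
  33,000 zł × 16% = 5,280 zł
  215,000 zł × 26% = 55,900 zł
  155,000 zł × 30% = 46,500 zł
  277,000 zł × 35% = 96,950 zł
  → 204,630 zł
  Less low-income housing credit 112,000 zł → 92,630 zł

113,250 zł > 92,630 zł, so the minimum tax is the binding amount.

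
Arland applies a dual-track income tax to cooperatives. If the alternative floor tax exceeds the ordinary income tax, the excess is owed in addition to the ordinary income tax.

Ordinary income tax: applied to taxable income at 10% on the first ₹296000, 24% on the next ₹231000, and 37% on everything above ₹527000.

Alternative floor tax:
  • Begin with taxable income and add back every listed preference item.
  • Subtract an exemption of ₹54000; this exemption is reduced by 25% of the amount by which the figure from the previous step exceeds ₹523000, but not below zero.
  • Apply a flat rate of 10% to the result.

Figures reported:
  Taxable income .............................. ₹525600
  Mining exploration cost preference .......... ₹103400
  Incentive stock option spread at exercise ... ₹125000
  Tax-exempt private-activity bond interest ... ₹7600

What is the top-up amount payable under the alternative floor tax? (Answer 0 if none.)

Alternative floor tax:
  Adjusted income: ₹525600 + ₹103400 + ₹125000 + ₹7600 = ₹761600
  Exemption: 25% × (₹761600 − ₹523000) = ₹59650 ≥ ₹54000, so the exemption is fully phased out
  Base: ₹761600 − ₹0 = ₹761600
  ₹761600 × 10% = ₹76160

Ordinary income tax:
  ₹296000 × 10% = ₹29600
  ₹229600 × 24% = ₹55104
  → ₹84704

₹76160 ≤ ₹84704, so no add-on is due.

₹0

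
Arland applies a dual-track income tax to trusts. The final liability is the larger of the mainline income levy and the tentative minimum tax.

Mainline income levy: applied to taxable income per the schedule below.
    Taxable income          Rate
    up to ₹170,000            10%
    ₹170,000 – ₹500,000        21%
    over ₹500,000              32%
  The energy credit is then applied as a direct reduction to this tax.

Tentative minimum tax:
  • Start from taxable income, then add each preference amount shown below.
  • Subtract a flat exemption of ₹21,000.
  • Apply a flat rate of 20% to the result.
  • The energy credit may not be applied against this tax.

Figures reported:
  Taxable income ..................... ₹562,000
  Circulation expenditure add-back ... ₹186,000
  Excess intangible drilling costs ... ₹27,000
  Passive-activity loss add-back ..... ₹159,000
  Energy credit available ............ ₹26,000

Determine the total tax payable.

₹182,600

Mainline income levy:
  ₹170,000 × 10% = ₹17,000
  ₹330,000 × 21% = ₹69,300
  ₹62,000 × 32% = ₹19,840
  → ₹106,140
  Less energy credit ₹26,000 → ₹80,140

Tentative minimum tax:
  Adjusted income: ₹562,000 + ₹186,000 + ₹27,000 + ₹159,000 = ₹934,000
  Less exemption ₹21,000 → base ₹913,000
  ₹913,000 × 20% = ₹182,600

₹182,600 > ₹80,140, so the tentative minimum tax is the binding amount.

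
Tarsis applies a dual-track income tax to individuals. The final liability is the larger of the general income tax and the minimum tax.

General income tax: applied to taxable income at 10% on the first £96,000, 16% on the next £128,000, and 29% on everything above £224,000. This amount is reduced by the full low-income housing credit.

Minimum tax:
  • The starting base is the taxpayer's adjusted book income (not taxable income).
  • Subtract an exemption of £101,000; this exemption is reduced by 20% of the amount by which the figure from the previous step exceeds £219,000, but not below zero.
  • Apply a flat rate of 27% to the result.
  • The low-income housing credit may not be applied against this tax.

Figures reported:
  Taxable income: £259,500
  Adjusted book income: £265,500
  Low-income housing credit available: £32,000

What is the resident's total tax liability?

General income tax:
  £96,000 × 10% = £9,600
  £128,000 × 16% = £20,480
  £35,500 × 29% = £10,295
  → £40,375
  Less low-income housing credit £32,000 → £8,375

Minimum tax:
  Base (adjusted book income): £265,500
  Exemption: £101,000 − 20% × (£265,500 − £219,000) = £101,000 − £9,300 = £91,700
  Base: £265,500 − £91,700 = £173,800
  £173,800 × 27% = £46,926

£46,926 > £8,375, so the minimum tax is the binding amount.

£46,926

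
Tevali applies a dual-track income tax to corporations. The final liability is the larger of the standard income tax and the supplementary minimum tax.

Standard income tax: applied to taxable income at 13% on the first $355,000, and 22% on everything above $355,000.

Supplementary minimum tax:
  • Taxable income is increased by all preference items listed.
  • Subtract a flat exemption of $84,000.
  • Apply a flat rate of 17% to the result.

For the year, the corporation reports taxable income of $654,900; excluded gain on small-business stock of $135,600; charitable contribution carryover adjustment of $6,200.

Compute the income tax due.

Standard income tax:
  $355,000 × 13% = $46,150
  $299,900 × 22% = $65,978
  → $112,128

Supplementary minimum tax:
  Adjusted income: $654,900 + $135,600 + $6,200 = $796,700
  Less exemption $84,000 → base $712,700
  $712,700 × 17% = $121,159

$121,159 > $112,128, so the supplementary minimum tax is the binding amount.

$121,159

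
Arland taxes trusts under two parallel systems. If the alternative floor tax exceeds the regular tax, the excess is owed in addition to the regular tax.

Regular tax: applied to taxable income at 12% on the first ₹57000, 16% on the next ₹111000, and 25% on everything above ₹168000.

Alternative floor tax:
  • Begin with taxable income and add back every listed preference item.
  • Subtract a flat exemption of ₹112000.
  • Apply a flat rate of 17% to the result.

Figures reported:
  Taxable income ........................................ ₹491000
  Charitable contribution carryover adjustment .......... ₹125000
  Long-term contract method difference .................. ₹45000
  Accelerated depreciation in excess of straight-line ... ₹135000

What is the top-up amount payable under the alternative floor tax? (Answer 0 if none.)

₹10930

Regular tax:
  ₹57000 × 12% = ₹6840
  ₹111000 × 16% = ₹17760
  ₹323000 × 25% = ₹80750
  → ₹105350

Alternative floor tax:
  Adjusted income: ₹491000 + ₹125000 + ₹45000 + ₹135000 = ₹796000
  Less exemption ₹112000 → base ₹684000
  ₹684000 × 17% = ₹116280

Excess of alternative floor tax over regular tax: ₹116280 − ₹105350 = ₹10930.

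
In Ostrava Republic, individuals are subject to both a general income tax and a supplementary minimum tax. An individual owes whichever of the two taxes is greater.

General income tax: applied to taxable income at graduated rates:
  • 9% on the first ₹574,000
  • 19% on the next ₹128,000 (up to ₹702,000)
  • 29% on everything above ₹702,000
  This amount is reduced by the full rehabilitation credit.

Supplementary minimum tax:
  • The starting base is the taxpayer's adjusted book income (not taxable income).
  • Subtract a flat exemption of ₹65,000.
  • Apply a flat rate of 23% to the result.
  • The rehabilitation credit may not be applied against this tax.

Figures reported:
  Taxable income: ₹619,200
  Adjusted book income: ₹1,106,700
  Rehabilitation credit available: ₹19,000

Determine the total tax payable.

General income tax:
  ₹574,000 × 9% = ₹51,660
  ₹45,200 × 19% = ₹8,588
  → ₹60,248
  Less rehabilitation credit ₹19,000 → ₹41,248

Supplementary minimum tax:
  Base (adjusted book income): ₹1,106,700
  Less exemption ₹65,000 → base ₹1,041,700
  ₹1,041,700 × 23% = ₹239,591

₹239,591 > ₹41,248, so the supplementary minimum tax is the binding amount.

₹239,591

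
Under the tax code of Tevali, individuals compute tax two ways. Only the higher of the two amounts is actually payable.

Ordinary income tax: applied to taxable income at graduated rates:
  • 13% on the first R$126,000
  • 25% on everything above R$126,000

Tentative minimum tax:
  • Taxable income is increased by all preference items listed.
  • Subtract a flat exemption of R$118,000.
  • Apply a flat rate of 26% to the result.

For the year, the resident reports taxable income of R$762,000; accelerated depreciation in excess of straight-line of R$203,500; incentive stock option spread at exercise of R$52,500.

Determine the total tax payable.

R$234,000

Ordinary income tax:
  R$126,000 × 13% = R$16,380
  R$636,000 × 25% = R$159,000
  → R$175,380

Tentative minimum tax:
  Adjusted income: R$762,000 + R$203,500 + R$52,500 = R$1,018,000
  Less exemption R$118,000 → base R$900,000
  R$900,000 × 26% = R$234,000

R$234,000 > R$175,380, so the tentative minimum tax is the binding amount.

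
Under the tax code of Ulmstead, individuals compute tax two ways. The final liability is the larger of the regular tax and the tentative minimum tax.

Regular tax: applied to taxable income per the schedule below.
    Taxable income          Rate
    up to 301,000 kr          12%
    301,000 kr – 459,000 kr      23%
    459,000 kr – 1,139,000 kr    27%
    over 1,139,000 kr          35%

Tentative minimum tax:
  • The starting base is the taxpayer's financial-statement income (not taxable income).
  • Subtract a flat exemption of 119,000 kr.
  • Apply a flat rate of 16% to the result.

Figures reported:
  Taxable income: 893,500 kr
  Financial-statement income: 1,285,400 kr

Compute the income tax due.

189,775 kr

Regular tax:
  301,000 kr × 12% = 36,120 kr
  158,000 kr × 23% = 36,340 kr
  434,500 kr × 27% = 117,315 kr
  → 189,775 kr

Tentative minimum tax:
  Base (financial-statement income): 1,285,400 kr
  Less exemption 119,000 kr → base 1,166,400 kr
  1,166,400 kr × 16% = 186,624 kr

189,775 kr > 186,624 kr, so the regular tax governs.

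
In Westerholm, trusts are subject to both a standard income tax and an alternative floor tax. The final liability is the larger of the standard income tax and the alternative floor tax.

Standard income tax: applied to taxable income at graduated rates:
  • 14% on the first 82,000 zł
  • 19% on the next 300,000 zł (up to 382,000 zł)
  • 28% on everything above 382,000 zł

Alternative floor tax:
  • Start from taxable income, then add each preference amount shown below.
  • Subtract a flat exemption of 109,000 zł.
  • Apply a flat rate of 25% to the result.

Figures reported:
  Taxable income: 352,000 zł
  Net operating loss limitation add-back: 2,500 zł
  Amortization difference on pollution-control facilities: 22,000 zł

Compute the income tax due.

Alternative floor tax:
  Adjusted income: 352,000 zł + 2,500 zł + 22,000 zł = 376,500 zł
  Less exemption 109,000 zł → base 267,500 zł
  267,500 zł × 25% = 66,875 zł

Standard income tax:
  82,000 zł × 14% = 11,480 zł
  270,000 zł × 19% = 51,300 zł
  → 62,780 zł

66,875 zł > 62,780 zł, so the alternative floor tax is the binding amount.

66,875 zł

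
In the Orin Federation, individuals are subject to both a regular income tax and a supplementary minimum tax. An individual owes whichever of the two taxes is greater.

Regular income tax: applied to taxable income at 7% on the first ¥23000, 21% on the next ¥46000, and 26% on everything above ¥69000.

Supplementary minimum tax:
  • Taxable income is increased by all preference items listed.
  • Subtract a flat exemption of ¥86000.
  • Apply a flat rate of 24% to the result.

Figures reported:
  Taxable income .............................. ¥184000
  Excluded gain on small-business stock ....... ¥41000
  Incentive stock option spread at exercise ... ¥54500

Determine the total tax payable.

Regular income tax:
  ¥23000 × 7% = ¥1610
  ¥46000 × 21% = ¥9660
  ¥115000 × 26% = ¥29900
  → ¥41170

Supplementary minimum tax:
  Adjusted income: ¥184000 + ¥41000 + ¥54500 = ¥279500
  Less exemption ¥86000 → base ¥193500
  ¥193500 × 24% = ¥46440

¥46440 > ¥41170, so the supplementary minimum tax is the binding amount.

¥46440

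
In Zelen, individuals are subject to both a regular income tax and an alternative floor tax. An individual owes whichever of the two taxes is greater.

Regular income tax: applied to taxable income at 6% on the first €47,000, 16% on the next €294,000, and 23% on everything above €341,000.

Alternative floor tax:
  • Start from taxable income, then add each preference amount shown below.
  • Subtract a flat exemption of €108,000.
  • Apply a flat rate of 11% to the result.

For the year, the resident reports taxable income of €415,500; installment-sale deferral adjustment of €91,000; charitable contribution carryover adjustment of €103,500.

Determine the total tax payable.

€66,995

Regular income tax:
  €47,000 × 6% = €2,820
  €294,000 × 16% = €47,040
  €74,500 × 23% = €17,135
  → €66,995

Alternative floor tax:
  Adjusted income: €415,500 + €91,000 + €103,500 = €610,000
  Less exemption €108,000 → base €502,000
  €502,000 × 11% = €55,220

€66,995 > €55,220, so the regular income tax governs.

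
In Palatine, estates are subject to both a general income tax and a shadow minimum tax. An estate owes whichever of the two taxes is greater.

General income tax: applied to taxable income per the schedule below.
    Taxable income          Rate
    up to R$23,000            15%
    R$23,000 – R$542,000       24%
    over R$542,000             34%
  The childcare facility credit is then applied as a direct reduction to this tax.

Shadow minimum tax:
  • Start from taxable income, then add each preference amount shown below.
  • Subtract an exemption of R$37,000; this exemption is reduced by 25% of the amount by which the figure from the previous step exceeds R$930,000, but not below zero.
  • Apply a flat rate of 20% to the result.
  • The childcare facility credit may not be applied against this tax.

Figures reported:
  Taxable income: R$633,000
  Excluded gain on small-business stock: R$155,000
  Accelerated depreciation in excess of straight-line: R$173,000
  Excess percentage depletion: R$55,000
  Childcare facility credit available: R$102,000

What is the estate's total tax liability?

R$200,100

General income tax:
  R$23,000 × 15% = R$3,450
  R$519,000 × 24% = R$124,560
  R$91,000 × 34% = R$30,940
  → R$158,950
  Less childcare facility credit R$102,000 → R$56,950

Shadow minimum tax:
  Adjusted income: R$633,000 + R$155,000 + R$173,000 + R$55,000 = R$1,016,000
  Exemption: R$37,000 − 25% × (R$1,016,000 − R$930,000) = R$37,000 − R$21,500 = R$15,500
  Base: R$1,016,000 − R$15,500 = R$1,000,500
  R$1,000,500 × 20% = R$200,100

R$200,100 > R$56,950, so the shadow minimum tax is the binding amount.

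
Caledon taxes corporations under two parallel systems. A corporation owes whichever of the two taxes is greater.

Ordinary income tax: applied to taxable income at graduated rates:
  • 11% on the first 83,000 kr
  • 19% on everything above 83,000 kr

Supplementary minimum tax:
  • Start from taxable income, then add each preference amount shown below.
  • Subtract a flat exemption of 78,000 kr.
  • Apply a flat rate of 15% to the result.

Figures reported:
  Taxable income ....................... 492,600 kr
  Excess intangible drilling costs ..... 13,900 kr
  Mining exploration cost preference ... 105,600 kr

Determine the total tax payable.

86,954 kr

Ordinary income tax:
  83,000 kr × 11% = 9,130 kr
  409,600 kr × 19% = 77,824 kr
  → 86,954 kr

Supplementary minimum tax:
  Adjusted income: 492,600 kr + 13,900 kr + 105,600 kr = 612,100 kr
  Less exemption 78,000 kr → base 534,100 kr
  534,100 kr × 15% = 80,115 kr

86,954 kr > 80,115 kr, so the ordinary income tax governs.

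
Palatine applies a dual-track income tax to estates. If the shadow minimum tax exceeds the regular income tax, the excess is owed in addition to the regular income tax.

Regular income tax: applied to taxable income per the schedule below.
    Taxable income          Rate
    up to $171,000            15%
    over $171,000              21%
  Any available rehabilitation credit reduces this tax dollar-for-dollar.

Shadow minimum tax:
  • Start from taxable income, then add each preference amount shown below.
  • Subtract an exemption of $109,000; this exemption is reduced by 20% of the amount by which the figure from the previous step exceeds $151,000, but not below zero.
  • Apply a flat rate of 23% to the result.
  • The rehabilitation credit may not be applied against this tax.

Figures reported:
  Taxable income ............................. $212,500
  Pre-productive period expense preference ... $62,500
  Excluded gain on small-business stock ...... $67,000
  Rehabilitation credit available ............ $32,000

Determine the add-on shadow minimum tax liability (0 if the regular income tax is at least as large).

$60,011

Regular income tax:
  $171,000 × 15% = $25,650
  $41,500 × 21% = $8,715
  → $34,365
  Less rehabilitation credit $32,000 → $2,365

Shadow minimum tax:
  Adjusted income: $212,500 + $62,500 + $67,000 = $342,000
  Exemption: $109,000 − 20% × ($342,000 − $151,000) = $109,000 − $38,200 = $70,800
  Base: $342,000 − $70,800 = $271,200
  $271,200 × 23% = $62,376

Excess of shadow minimum tax over regular income tax: $62,376 − $2,365 = $60,011.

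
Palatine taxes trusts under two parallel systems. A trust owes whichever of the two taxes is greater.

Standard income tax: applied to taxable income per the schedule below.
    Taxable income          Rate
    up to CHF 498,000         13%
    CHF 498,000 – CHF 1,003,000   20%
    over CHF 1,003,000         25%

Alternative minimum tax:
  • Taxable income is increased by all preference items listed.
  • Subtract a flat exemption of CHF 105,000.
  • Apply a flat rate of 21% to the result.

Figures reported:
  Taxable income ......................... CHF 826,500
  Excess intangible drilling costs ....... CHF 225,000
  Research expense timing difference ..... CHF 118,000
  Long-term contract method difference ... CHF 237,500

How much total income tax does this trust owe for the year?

Alternative minimum tax:
  Adjusted income: CHF 826,500 + CHF 225,000 + CHF 118,000 + CHF 237,500 = CHF 1,407,000
  Less exemption CHF 105,000 → base CHF 1,302,000
  CHF 1,302,000 × 21% = CHF 273,420

Standard income tax:
  CHF 498,000 × 13% = CHF 64,740
  CHF 328,500 × 20% = CHF 65,700
  → CHF 130,440

CHF 273,420 > CHF 130,440, so the alternative minimum tax is the binding amount.

CHF 273,420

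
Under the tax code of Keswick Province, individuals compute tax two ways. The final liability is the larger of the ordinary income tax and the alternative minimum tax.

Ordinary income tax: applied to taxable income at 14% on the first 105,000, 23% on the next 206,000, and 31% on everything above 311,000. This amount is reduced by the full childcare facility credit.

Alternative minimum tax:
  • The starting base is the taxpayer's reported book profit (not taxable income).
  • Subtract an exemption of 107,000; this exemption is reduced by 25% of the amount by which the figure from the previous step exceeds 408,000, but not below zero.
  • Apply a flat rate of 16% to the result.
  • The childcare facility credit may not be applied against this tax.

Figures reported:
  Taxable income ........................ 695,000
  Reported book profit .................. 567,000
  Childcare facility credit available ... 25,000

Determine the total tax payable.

156,120

Alternative minimum tax:
  Base (reported book profit): 567,000
  Exemption: 107,000 − 25% × (567,000 − 408,000) = 107,000 − 39,750 = 67,250
  Base: 567,000 − 67,250 = 499,750
  499,750 × 16% = 79,960

Ordinary income tax:
  105,000 × 14% = 14,700
  206,000 × 23% = 47,380
  384,000 × 31% = 119,040
  → 181,120
  Less childcare facility credit 25,000 → 156,120

156,120 > 79,960, so the ordinary income tax governs.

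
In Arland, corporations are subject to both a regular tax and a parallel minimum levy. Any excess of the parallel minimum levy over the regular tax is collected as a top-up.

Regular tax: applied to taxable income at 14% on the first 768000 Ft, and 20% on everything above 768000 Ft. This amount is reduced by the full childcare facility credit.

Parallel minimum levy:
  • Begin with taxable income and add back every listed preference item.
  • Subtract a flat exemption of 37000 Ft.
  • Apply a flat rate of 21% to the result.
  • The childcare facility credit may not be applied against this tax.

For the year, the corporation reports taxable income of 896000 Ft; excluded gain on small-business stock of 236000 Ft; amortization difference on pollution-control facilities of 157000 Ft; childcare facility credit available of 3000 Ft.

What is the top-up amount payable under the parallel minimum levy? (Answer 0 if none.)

132800 Ft

Regular tax:
  768000 Ft × 14% = 107520 Ft
  128000 Ft × 20% = 25600 Ft
  → 133120 Ft
  Less childcare facility credit 3000 Ft → 130120 Ft

Parallel minimum levy:
  Adjusted income: 896000 Ft + 236000 Ft + 157000 Ft = 1289000 Ft
  Less exemption 37000 Ft → base 1252000 Ft
  1252000 Ft × 21% = 262920 Ft

Excess of parallel minimum levy over regular tax: 262920 Ft − 130120 Ft = 132800 Ft.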